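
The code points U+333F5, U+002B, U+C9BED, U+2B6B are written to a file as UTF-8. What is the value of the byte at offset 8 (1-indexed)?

1-indexed offset 8 is 0-indexed offset 7.
U+333F5 → 4-byte form F0 B3 8F B5 at offsets 0–3.
U+002B → 1-byte form 2B at offsets 4–4.
U+C9BED → 4-byte form F3 89 AF AD at offsets 5–8.
Offset 7 falls in char 3's range; it's byte 3 of F3 89 AF AD = 0xAF.

0xAF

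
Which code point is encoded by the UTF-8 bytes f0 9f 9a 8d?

Leading byte 0xF0 = 11110000 matches 11110xxx → 4-byte sequence.
Byte 1: 0xF0 = 11110000, payload 000 (3 bits).
Byte 2: 0x9F = 10011111 (10xxxxxx ✓), payload 011111.
Byte 3: 0x9A = 10011010 (10xxxxxx ✓), payload 011010.
Byte 4: 0x8D = 10001101 (10xxxxxx ✓), payload 001101.
Concatenate: 000011111011010001101 = 0x1F68D (21 bits → U+1F68D).

U+1F68D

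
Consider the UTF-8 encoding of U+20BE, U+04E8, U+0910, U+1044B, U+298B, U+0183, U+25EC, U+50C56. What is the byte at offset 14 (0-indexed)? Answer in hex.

U+20BE → 3-byte form E2 82 BE at offsets 0–2.
U+04E8 → 2-byte form D3 A8 at offsets 3–4.
U+0910 → 3-byte form E0 A4 90 at offsets 5–7.
U+1044B → 4-byte form F0 90 91 8B at offsets 8–11.
U+298B → 3-byte form E2 A6 8B at offsets 12–14.
Offset 14 falls in char 5's range; it's byte 3 of E2 A6 8B = 0x8B.

0x8B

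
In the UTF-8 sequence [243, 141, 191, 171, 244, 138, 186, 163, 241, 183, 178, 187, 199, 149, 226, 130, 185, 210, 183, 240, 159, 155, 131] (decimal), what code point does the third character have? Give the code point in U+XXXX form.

Offset 0: leading byte 0xF3 = 11110011 → 4-byte char #1 = F3 8D BF AB.
Offset 4: leading byte 0xF4 = 11110100 → 4-byte char #2 = F4 8A BA A3.
Offset 8: leading byte 0xF1 = 11110001 → 4-byte char #3 = F1 B7 B2 BB.
Leading byte 0xF1 = 11110001 matches 11110xxx → 4-byte sequence.
Byte 1: 0xF1 = 11110001, payload 001 (3 bits).
Byte 2: 0xB7 = 10110111 (10xxxxxx ✓), payload 110111.
Byte 3: 0xB2 = 10110010 (10xxxxxx ✓), payload 110010.
Byte 4: 0xBB = 10111011 (10xxxxxx ✓), payload 111011.
Concatenate: 001110111110010111011 = 0x77CBB (21 bits → U+77CBB).

U+77CBB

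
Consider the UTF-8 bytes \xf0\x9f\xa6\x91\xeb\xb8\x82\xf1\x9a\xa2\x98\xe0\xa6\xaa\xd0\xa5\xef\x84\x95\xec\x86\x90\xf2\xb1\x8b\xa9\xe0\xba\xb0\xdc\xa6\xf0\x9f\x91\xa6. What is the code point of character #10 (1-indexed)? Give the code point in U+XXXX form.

U+0726

Offset 0: leading byte 0xF0 = 11110000 → 4-byte char #1 = F0 9F A6 91.
Offset 4: leading byte 0xEB = 11101011 → 3-byte char #2 = EB B8 82.
Offset 7: leading byte 0xF1 = 11110001 → 4-byte char #3 = F1 9A A2 98.
Offset 11: leading byte 0xE0 = 11100000 → 3-byte char #4 = E0 A6 AA.
Offset 14: leading byte 0xD0 = 11010000 → 2-byte char #5 = D0 A5.
Offset 16: leading byte 0xEF = 11101111 → 3-byte char #6 = EF 84 95.
Offset 19: leading byte 0xEC = 11101100 → 3-byte char #7 = EC 86 90.
Offset 22: leading byte 0xF2 = 11110010 → 4-byte char #8 = F2 B1 8B A9.
Offset 26: leading byte 0xE0 = 11100000 → 3-byte char #9 = E0 BA B0.
Offset 29: leading byte 0xDC = 11011100 → 2-byte char #10 = DC A6.
Leading byte 0xDC = 11011100 matches 110xxxxx → 2-byte sequence.
Byte 1: 0xDC = 11011100, payload 11100 (5 bits).
Byte 2: 0xA6 = 10100110 (10xxxxxx ✓), payload 100110.
Concatenate: 11100100110 = 0x726 (11 bits → U+0726).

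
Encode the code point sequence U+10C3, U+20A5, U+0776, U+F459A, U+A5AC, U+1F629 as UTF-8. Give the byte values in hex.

U+10C3: 3-byte form → E1 83 83.
U+20A5: 3-byte form → E2 82 A5.
U+0776: 2-byte form → DD B6.
U+F459A: 4-byte form → F3 B4 96 9A.
U+A5AC: 3-byte form → EA 96 AC.
U+1F629: 4-byte form → F0 9F 98 A9.
Concatenated (19 bytes): E1 83 83 E2 82 A5 DD B6 F3 B4 96 9A EA 96 AC F0 9F 98 A9.

E1 83 83 E2 82 A5 DD B6 F3 B4 96 9A EA 96 AC F0 9F 98 A9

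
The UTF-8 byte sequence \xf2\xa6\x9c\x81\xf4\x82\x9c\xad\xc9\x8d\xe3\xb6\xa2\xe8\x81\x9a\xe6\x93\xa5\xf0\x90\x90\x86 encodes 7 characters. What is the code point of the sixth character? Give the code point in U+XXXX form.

Offset 0: leading byte 0xF2 = 11110010 → 4-byte char #1 = F2 A6 9C 81.
Offset 4: leading byte 0xF4 = 11110100 → 4-byte char #2 = F4 82 9C AD.
Offset 8: leading byte 0xC9 = 11001001 → 2-byte char #3 = C9 8D.
Offset 10: leading byte 0xE3 = 11100011 → 3-byte char #4 = E3 B6 A2.
Offset 13: leading byte 0xE8 = 11101000 → 3-byte char #5 = E8 81 9A.
Offset 16: leading byte 0xE6 = 11100110 → 3-byte char #6 = E6 93 A5.
Leading byte 0xE6 = 11100110 matches 1110xxxx → 3-byte sequence.
Byte 1: 0xE6 = 11100110, payload 0110 (4 bits).
Byte 2: 0x93 = 10010011 (10xxxxxx ✓), payload 010011.
Byte 3: 0xA5 = 10100101 (10xxxxxx ✓), payload 100101.
Concatenate: 0110010011100101 = 0x64E5 (16 bits → U+64E5).

U+64E5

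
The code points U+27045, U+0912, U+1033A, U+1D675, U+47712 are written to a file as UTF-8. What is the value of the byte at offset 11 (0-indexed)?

U+27045 → 4-byte form F0 A7 81 85 at offsets 0–3.
U+0912 → 3-byte form E0 A4 92 at offsets 4–6.
U+1033A → 4-byte form F0 90 8C BA at offsets 7–10.
U+1D675 → 4-byte form F0 9D 99 B5 at offsets 11–14.
Offset 11 falls in char 4's range; it's byte 1 of F0 9D 99 B5 = 0xF0.

0xF0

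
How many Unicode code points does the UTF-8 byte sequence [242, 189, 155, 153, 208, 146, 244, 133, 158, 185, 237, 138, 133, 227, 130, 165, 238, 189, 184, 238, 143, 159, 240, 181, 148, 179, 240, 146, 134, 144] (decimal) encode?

9

Byte at offset 0: 0xF2 = 11110010 → 4-byte char (#1). Advance 4.
Byte at offset 4: 0xD0 = 11010000 → 2-byte char (#2). Advance 2.
Byte at offset 6: 0xF4 = 11110100 → 4-byte char (#3). Advance 4.
Byte at offset 10: 0xED = 11101101 → 3-byte char (#4). Advance 3.
Byte at offset 13: 0xE3 = 11100011 → 3-byte char (#5). Advance 3.
Byte at offset 16: 0xEE = 11101110 → 3-byte char (#6). Advance 3.
Byte at offset 19: 0xEE = 11101110 → 3-byte char (#7). Advance 3.
Byte at offset 22: 0xF0 = 11110000 → 4-byte char (#8). Advance 4.
Byte at offset 26: 0xF0 = 11110000 → 4-byte char (#9). Advance 4.
Reached end at offset 30 after 9 code points.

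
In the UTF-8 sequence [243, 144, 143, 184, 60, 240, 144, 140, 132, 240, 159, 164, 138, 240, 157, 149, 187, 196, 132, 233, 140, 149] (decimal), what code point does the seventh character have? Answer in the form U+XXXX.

Offset 0: leading byte 0xF3 = 11110011 → 4-byte char #1 = F3 90 8F B8.
Offset 4: leading byte 0x3C = 00111100 → 1-byte char #2 = 3C.
Offset 5: leading byte 0xF0 = 11110000 → 4-byte char #3 = F0 90 8C 84.
Offset 9: leading byte 0xF0 = 11110000 → 4-byte char #4 = F0 9F A4 8A.
Offset 13: leading byte 0xF0 = 11110000 → 4-byte char #5 = F0 9D 95 BB.
Offset 17: leading byte 0xC4 = 11000100 → 2-byte char #6 = C4 84.
Offset 19: leading byte 0xE9 = 11101001 → 3-byte char #7 = E9 8C 95.
Leading byte 0xE9 = 11101001 matches 1110xxxx → 3-byte sequence.
Byte 1: 0xE9 = 11101001, payload 1001 (4 bits).
Byte 2: 0x8C = 10001100 (10xxxxxx ✓), payload 001100.
Byte 3: 0x95 = 10010101 (10xxxxxx ✓), payload 010101.
Concatenate: 1001001100010101 = 0x9315 (16 bits → U+9315).

U+9315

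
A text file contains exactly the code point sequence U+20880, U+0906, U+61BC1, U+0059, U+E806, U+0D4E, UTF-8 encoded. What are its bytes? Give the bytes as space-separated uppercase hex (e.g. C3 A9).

F0 A0 A2 80 E0 A4 86 F1 A1 AF 81 59 EE A0 86 E0 B5 8E

U+20880: 4-byte form → F0 A0 A2 80.
U+0906: 3-byte form → E0 A4 86.
U+61BC1: 4-byte form → F1 A1 AF 81.
U+0059: 1-byte form → 59.
U+E806: 3-byte form → EE A0 86.
U+0D4E: 3-byte form → E0 B5 8E.
Concatenated (18 bytes): F0 A0 A2 80 E0 A4 86 F1 A1 AF 81 59 EE A0 86 E0 B5 8E.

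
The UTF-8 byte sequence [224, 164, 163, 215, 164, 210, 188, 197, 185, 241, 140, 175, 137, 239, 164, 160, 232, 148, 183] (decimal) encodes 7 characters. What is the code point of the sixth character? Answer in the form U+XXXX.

U+F920

Offset 0: leading byte 0xE0 = 11100000 → 3-byte char #1 = E0 A4 A3.
Offset 3: leading byte 0xD7 = 11010111 → 2-byte char #2 = D7 A4.
Offset 5: leading byte 0xD2 = 11010010 → 2-byte char #3 = D2 BC.
Offset 7: leading byte 0xC5 = 11000101 → 2-byte char #4 = C5 B9.
Offset 9: leading byte 0xF1 = 11110001 → 4-byte char #5 = F1 8C AF 89.
Offset 13: leading byte 0xEF = 11101111 → 3-byte char #6 = EF A4 A0.
Leading byte 0xEF = 11101111 matches 1110xxxx → 3-byte sequence.
Byte 1: 0xEF = 11101111, payload 1111 (4 bits).
Byte 2: 0xA4 = 10100100 (10xxxxxx ✓), payload 100100.
Byte 3: 0xA0 = 10100000 (10xxxxxx ✓), payload 100000.
Concatenate: 1111100100100000 = 0xF920 (16 bits → U+F920).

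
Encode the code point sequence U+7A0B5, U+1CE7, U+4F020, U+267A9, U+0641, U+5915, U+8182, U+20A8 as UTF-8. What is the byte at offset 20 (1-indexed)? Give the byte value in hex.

1-indexed offset 20 is 0-indexed offset 19.
U+7A0B5 → 4-byte form F1 BA 82 B5 at offsets 0–3.
U+1CE7 → 3-byte form E1 B3 A7 at offsets 4–6.
U+4F020 → 4-byte form F1 8F 80 A0 at offsets 7–10.
U+267A9 → 4-byte form F0 A6 9E A9 at offsets 11–14.
U+0641 → 2-byte form D9 81 at offsets 15–16.
U+5915 → 3-byte form E5 A4 95 at offsets 17–19.
Offset 19 falls in char 6's range; it's byte 3 of E5 A4 95 = 0x95.

0x95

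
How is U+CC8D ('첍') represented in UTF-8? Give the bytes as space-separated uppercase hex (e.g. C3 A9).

EC B2 8D

U+CC8D = 0xCC8D = 52365 decimal. In range U+0800–U+FFFF → 3-byte form: 1110xxxx 10xxxxxx 10xxxxxx.
Binary (16 bits): 1100110010001101.
Split 4+6+6: 1100 | 110010 | 001101.
Byte 1: 11101100 = 0xEC.
Byte 2: 10110010 = 0xB2.
Byte 3: 10001101 = 0x8D.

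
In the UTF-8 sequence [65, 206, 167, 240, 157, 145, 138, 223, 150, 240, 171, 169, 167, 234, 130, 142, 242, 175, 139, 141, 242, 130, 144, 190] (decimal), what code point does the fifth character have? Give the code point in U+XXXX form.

Offset 0: leading byte 0x41 = 01000001 → 1-byte char #1 = 41.
Offset 1: leading byte 0xCE = 11001110 → 2-byte char #2 = CE A7.
Offset 3: leading byte 0xF0 = 11110000 → 4-byte char #3 = F0 9D 91 8A.
Offset 7: leading byte 0xDF = 11011111 → 2-byte char #4 = DF 96.
Offset 9: leading byte 0xF0 = 11110000 → 4-byte char #5 = F0 AB A9 A7.
Leading byte 0xF0 = 11110000 matches 11110xxx → 4-byte sequence.
Byte 1: 0xF0 = 11110000, payload 000 (3 bits).
Byte 2: 0xAB = 10101011 (10xxxxxx ✓), payload 101011.
Byte 3: 0xA9 = 10101001 (10xxxxxx ✓), payload 101001.
Byte 4: 0xA7 = 10100111 (10xxxxxx ✓), payload 100111.
Concatenate: 000101011101001100111 = 0x2BA67 (21 bits → U+2BA67).

U+2BA67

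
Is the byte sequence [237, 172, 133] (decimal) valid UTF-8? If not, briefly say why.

Structurally a 3-byte sequence; payload = 0xDB05.
But 0xDB05 is in U+D800–U+DFFF, the surrogate range. Surrogates are not Unicode scalar values and are forbidden in UTF-8.

invalid (encodes a surrogate (U+D800–U+DFFF))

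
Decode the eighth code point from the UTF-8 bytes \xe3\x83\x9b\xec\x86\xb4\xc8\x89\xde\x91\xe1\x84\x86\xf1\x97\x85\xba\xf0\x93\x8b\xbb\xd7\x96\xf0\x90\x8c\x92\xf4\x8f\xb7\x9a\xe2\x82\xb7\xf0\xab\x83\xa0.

Offset 0: leading byte 0xE3 = 11100011 → 3-byte char #1 = E3 83 9B.
Offset 3: leading byte 0xEC = 11101100 → 3-byte char #2 = EC 86 B4.
Offset 6: leading byte 0xC8 = 11001000 → 2-byte char #3 = C8 89.
Offset 8: leading byte 0xDE = 11011110 → 2-byte char #4 = DE 91.
Offset 10: leading byte 0xE1 = 11100001 → 3-byte char #5 = E1 84 86.
Offset 13: leading byte 0xF1 = 11110001 → 4-byte char #6 = F1 97 85 BA.
Offset 17: leading byte 0xF0 = 11110000 → 4-byte char #7 = F0 93 8B BB.
Offset 21: leading byte 0xD7 = 11010111 → 2-byte char #8 = D7 96.
Leading byte 0xD7 = 11010111 matches 110xxxxx → 2-byte sequence.
Byte 1: 0xD7 = 11010111, payload 10111 (5 bits).
Byte 2: 0x96 = 10010110 (10xxxxxx ✓), payload 010110.
Concatenate: 10111010110 = 0x5D6 (11 bits → U+05D6).

U+05D6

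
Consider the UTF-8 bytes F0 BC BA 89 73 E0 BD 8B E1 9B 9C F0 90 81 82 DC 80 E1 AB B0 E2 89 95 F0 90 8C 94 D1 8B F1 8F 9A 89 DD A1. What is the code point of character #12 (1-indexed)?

U+0761

Offset 0: leading byte 0xF0 = 11110000 → 4-byte char #1 = F0 BC BA 89.
Offset 4: leading byte 0x73 = 01110011 → 1-byte char #2 = 73.
Offset 5: leading byte 0xE0 = 11100000 → 3-byte char #3 = E0 BD 8B.
Offset 8: leading byte 0xE1 = 11100001 → 3-byte char #4 = E1 9B 9C.
Offset 11: leading byte 0xF0 = 11110000 → 4-byte char #5 = F0 90 81 82.
Offset 15: leading byte 0xDC = 11011100 → 2-byte char #6 = DC 80.
Offset 17: leading byte 0xE1 = 11100001 → 3-byte char #7 = E1 AB B0.
Offset 20: leading byte 0xE2 = 11100010 → 3-byte char #8 = E2 89 95.
Offset 23: leading byte 0xF0 = 11110000 → 4-byte char #9 = F0 90 8C 94.
Offset 27: leading byte 0xD1 = 11010001 → 2-byte char #10 = D1 8B.
Offset 29: leading byte 0xF1 = 11110001 → 4-byte char #11 = F1 8F 9A 89.
Offset 33: leading byte 0xDD = 11011101 → 2-byte char #12 = DD A1.
Leading byte 0xDD = 11011101 matches 110xxxxx → 2-byte sequence.
Byte 1: 0xDD = 11011101, payload 11101 (5 bits).
Byte 2: 0xA1 = 10100001 (10xxxxxx ✓), payload 100001.
Concatenate: 11101100001 = 0x761 (11 bits → U+0761).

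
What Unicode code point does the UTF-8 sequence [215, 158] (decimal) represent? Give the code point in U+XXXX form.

U+05DE

Leading byte 0xD7 = 11010111 matches 110xxxxx → 2-byte sequence.
Byte 1: 0xD7 = 11010111, payload 10111 (5 bits).
Byte 2: 0x9E = 10011110 (10xxxxxx ✓), payload 011110.
Concatenate: 10111011110 = 0x5DE (11 bits → U+05DE).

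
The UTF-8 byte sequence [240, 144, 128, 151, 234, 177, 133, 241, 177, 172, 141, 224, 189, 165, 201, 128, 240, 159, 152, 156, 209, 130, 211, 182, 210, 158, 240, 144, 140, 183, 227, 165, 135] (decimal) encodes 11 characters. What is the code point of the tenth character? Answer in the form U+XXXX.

U+10337

Offset 0: leading byte 0xF0 = 11110000 → 4-byte char #1 = F0 90 80 97.
Offset 4: leading byte 0xEA = 11101010 → 3-byte char #2 = EA B1 85.
Offset 7: leading byte 0xF1 = 11110001 → 4-byte char #3 = F1 B1 AC 8D.
Offset 11: leading byte 0xE0 = 11100000 → 3-byte char #4 = E0 BD A5.
Offset 14: leading byte 0xC9 = 11001001 → 2-byte char #5 = C9 80.
Offset 16: leading byte 0xF0 = 11110000 → 4-byte char #6 = F0 9F 98 9C.
Offset 20: leading byte 0xD1 = 11010001 → 2-byte char #7 = D1 82.
Offset 22: leading byte 0xD3 = 11010011 → 2-byte char #8 = D3 B6.
Offset 24: leading byte 0xD2 = 11010010 → 2-byte char #9 = D2 9E.
Offset 26: leading byte 0xF0 = 11110000 → 4-byte char #10 = F0 90 8C B7.
Leading byte 0xF0 = 11110000 matches 11110xxx → 4-byte sequence.
Byte 1: 0xF0 = 11110000, payload 000 (3 bits).
Byte 2: 0x90 = 10010000 (10xxxxxx ✓), payload 010000.
Byte 3: 0x8C = 10001100 (10xxxxxx ✓), payload 001100.
Byte 4: 0xB7 = 10110111 (10xxxxxx ✓), payload 110111.
Concatenate: 000010000001100110111 = 0x10337 (21 bits → U+10337).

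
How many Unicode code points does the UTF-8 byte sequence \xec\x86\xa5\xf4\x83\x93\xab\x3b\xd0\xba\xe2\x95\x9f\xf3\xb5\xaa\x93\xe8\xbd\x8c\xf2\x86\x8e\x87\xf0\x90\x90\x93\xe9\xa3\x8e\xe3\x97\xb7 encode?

Byte at offset 0: 0xEC = 11101100 → 3-byte char (#1). Advance 3.
Byte at offset 3: 0xF4 = 11110100 → 4-byte char (#2). Advance 4.
Byte at offset 7: 0x3B = 00111011 → 1-byte char (#3). Advance 1.
Byte at offset 8: 0xD0 = 11010000 → 2-byte char (#4). Advance 2.
Byte at offset 10: 0xE2 = 11100010 → 3-byte char (#5). Advance 3.
Byte at offset 13: 0xF3 = 11110011 → 4-byte char (#6). Advance 4.
Byte at offset 17: 0xE8 = 11101000 → 3-byte char (#7). Advance 3.
Byte at offset 20: 0xF2 = 11110010 → 4-byte char (#8). Advance 4.
Byte at offset 24: 0xF0 = 11110000 → 4-byte char (#9). Advance 4.
Byte at offset 28: 0xE9 = 11101001 → 3-byte char (#10). Advance 3.
Byte at offset 31: 0xE3 = 11100011 → 3-byte char (#11). Advance 3.
Reached end at offset 34 after 11 code points.

11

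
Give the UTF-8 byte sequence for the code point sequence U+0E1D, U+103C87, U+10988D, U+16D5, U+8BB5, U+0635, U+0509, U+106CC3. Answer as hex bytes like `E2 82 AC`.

U+0E1D: 3-byte form → E0 B8 9D.
U+103C87: 4-byte form → F4 83 B2 87.
U+10988D: 4-byte form → F4 89 A2 8D.
U+16D5: 3-byte form → E1 9B 95.
U+8BB5: 3-byte form → E8 AE B5.
U+0635: 2-byte form → D8 B5.
U+0509: 2-byte form → D4 89.
U+106CC3: 4-byte form → F4 86 B3 83.
Concatenated (25 bytes): E0 B8 9D F4 83 B2 87 F4 89 A2 8D E1 9B 95 E8 AE B5 D8 B5 D4 89 F4 86 B3 83.

E0 B8 9D F4 83 B2 87 F4 89 A2 8D E1 9B 95 E8 AE B5 D8 B5 D4 89 F4 86 B3 83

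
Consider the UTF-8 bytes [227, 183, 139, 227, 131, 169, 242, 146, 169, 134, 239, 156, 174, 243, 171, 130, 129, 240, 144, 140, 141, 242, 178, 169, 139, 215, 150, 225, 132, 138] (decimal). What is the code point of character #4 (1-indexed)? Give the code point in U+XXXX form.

Offset 0: leading byte 0xE3 = 11100011 → 3-byte char #1 = E3 B7 8B.
Offset 3: leading byte 0xE3 = 11100011 → 3-byte char #2 = E3 83 A9.
Offset 6: leading byte 0xF2 = 11110010 → 4-byte char #3 = F2 92 A9 86.
Offset 10: leading byte 0xEF = 11101111 → 3-byte char #4 = EF 9C AE.
Leading byte 0xEF = 11101111 matches 1110xxxx → 3-byte sequence.
Byte 1: 0xEF = 11101111, payload 1111 (4 bits).
Byte 2: 0x9C = 10011100 (10xxxxxx ✓), payload 011100.
Byte 3: 0xAE = 10101110 (10xxxxxx ✓), payload 101110.
Concatenate: 1111011100101110 = 0xF72E (16 bits → U+F72E).

U+F72E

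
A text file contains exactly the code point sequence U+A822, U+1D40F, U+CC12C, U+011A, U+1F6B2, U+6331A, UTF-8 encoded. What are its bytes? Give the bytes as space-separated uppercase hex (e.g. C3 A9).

U+A822: 3-byte form → EA A0 A2.
U+1D40F: 4-byte form → F0 9D 90 8F.
U+CC12C: 4-byte form → F3 8C 84 AC.
U+011A: 2-byte form → C4 9A.
U+1F6B2: 4-byte form → F0 9F 9A B2.
U+6331A: 4-byte form → F1 A3 8C 9A.
Concatenated (21 bytes): EA A0 A2 F0 9D 90 8F F3 8C 84 AC C4 9A F0 9F 9A B2 F1 A3 8C 9A.

EA A0 A2 F0 9D 90 8F F3 8C 84 AC C4 9A F0 9F 9A B2 F1 A3 8C 9A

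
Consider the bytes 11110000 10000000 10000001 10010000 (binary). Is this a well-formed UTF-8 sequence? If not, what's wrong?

Leading byte 0xF0 = 11110000 → 4-byte form.
Continuation bytes all match 10xxxxxx. Payload decodes to 0x50.
But 0x50 < 0x10000, the minimum for a 4-byte sequence — this is an overlong encoding.

invalid (overlong encoding)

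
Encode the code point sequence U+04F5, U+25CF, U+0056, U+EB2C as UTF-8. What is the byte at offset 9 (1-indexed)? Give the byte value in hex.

0xAC

1-indexed offset 9 is 0-indexed offset 8.
U+04F5 → 2-byte form D3 B5 at offsets 0–1.
U+25CF → 3-byte form E2 97 8F at offsets 2–4.
U+0056 → 1-byte form 56 at offsets 5–5.
U+EB2C → 3-byte form EE AC AC at offsets 6–8.
Offset 8 falls in char 4's range; it's byte 3 of EE AC AC = 0xAC.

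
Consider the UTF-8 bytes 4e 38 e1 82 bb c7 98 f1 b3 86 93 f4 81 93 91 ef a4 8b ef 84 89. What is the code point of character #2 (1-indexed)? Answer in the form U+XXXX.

U+0038

Offset 0: leading byte 0x4E = 01001110 → 1-byte char #1 = 4E.
Offset 1: leading byte 0x38 = 00111000 → 1-byte char #2 = 38.
Leading byte 0x38 = 00111000 matches 0xxxxxxx → 1-byte sequence.
Byte 1: 0x38 = 00111000, payload 0111000 (7 bits).
Concatenate: 0111000 = 0x38 (7 bits → U+0038).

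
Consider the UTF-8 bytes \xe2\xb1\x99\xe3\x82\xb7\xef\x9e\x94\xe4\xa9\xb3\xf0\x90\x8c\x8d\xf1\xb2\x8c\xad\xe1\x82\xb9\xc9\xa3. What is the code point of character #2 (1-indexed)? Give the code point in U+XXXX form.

U+30B7

Offset 0: leading byte 0xE2 = 11100010 → 3-byte char #1 = E2 B1 99.
Offset 3: leading byte 0xE3 = 11100011 → 3-byte char #2 = E3 82 B7.
Leading byte 0xE3 = 11100011 matches 1110xxxx → 3-byte sequence.
Byte 1: 0xE3 = 11100011, payload 0011 (4 bits).
Byte 2: 0x82 = 10000010 (10xxxxxx ✓), payload 000010.
Byte 3: 0xB7 = 10110111 (10xxxxxx ✓), payload 110111.
Concatenate: 0011000010110111 = 0x30B7 (16 bits → U+30B7).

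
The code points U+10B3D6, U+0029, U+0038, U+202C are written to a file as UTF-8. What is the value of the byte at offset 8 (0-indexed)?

U+10B3D6 → 4-byte form F4 8B 8F 96 at offsets 0–3.
U+0029 → 1-byte form 29 at offsets 4–4.
U+0038 → 1-byte form 38 at offsets 5–5.
U+202C → 3-byte form E2 80 AC at offsets 6–8.
Offset 8 falls in char 4's range; it's byte 3 of E2 80 AC = 0xAC.

0xAC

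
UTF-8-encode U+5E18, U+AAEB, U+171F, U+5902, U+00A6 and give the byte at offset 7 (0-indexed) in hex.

U+5E18 → 3-byte form E5 B8 98 at offsets 0–2.
U+AAEB → 3-byte form EA AB AB at offsets 3–5.
U+171F → 3-byte form E1 9C 9F at offsets 6–8.
Offset 7 falls in char 3's range; it's byte 2 of E1 9C 9F = 0x9C.

0x9C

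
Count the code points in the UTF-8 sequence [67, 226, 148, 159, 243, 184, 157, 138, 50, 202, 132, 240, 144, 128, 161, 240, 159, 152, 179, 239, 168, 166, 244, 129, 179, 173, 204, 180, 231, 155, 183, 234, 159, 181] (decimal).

12

Byte at offset 0: 0x43 = 01000011 → 1-byte char (#1). Advance 1.
Byte at offset 1: 0xE2 = 11100010 → 3-byte char (#2). Advance 3.
Byte at offset 4: 0xF3 = 11110011 → 4-byte char (#3). Advance 4.
Byte at offset 8: 0x32 = 00110010 → 1-byte char (#4). Advance 1.
Byte at offset 9: 0xCA = 11001010 → 2-byte char (#5). Advance 2.
Byte at offset 11: 0xF0 = 11110000 → 4-byte char (#6). Advance 4.
Byte at offset 15: 0xF0 = 11110000 → 4-byte char (#7). Advance 4.
Byte at offset 19: 0xEF = 11101111 → 3-byte char (#8). Advance 3.
Byte at offset 22: 0xF4 = 11110100 → 4-byte char (#9). Advance 4.
Byte at offset 26: 0xCC = 11001100 → 2-byte char (#10). Advance 2.
Byte at offset 28: 0xE7 = 11100111 → 3-byte char (#11). Advance 3.
Byte at offset 31: 0xEA = 11101010 → 3-byte char (#12). Advance 3.
Reached end at offset 34 after 12 code points.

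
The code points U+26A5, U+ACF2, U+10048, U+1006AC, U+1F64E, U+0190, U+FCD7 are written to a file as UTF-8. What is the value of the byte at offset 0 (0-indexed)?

U+26A5 → 3-byte form E2 9A A5 at offsets 0–2.
Offset 0 falls in char 1's range; it's byte 1 of E2 9A A5 = 0xE2.

0xE2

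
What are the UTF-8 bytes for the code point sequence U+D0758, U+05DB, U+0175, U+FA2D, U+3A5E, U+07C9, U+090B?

U+D0758: 4-byte form → F3 90 9D 98.
U+05DB: 2-byte form → D7 9B.
U+0175: 2-byte form → C5 B5.
U+FA2D: 3-byte form → EF A8 AD.
U+3A5E: 3-byte form → E3 A9 9E.
U+07C9: 2-byte form → DF 89.
U+090B: 3-byte form → E0 A4 8B.
Concatenated (19 bytes): F3 90 9D 98 D7 9B C5 B5 EF A8 AD E3 A9 9E DF 89 E0 A4 8B.

F3 90 9D 98 D7 9B C5 B5 EF A8 AD E3 A9 9E DF 89 E0 A4 8B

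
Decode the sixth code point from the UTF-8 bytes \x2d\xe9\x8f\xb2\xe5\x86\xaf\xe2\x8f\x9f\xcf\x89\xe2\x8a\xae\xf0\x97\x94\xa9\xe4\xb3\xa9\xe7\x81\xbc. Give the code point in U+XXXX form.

Offset 0: leading byte 0x2D = 00101101 → 1-byte char #1 = 2D.
Offset 1: leading byte 0xE9 = 11101001 → 3-byte char #2 = E9 8F B2.
Offset 4: leading byte 0xE5 = 11100101 → 3-byte char #3 = E5 86 AF.
Offset 7: leading byte 0xE2 = 11100010 → 3-byte char #4 = E2 8F 9F.
Offset 10: leading byte 0xCF = 11001111 → 2-byte char #5 = CF 89.
Offset 12: leading byte 0xE2 = 11100010 → 3-byte char #6 = E2 8A AE.
Leading byte 0xE2 = 11100010 matches 1110xxxx → 3-byte sequence.
Byte 1: 0xE2 = 11100010, payload 0010 (4 bits).
Byte 2: 0x8A = 10001010 (10xxxxxx ✓), payload 001010.
Byte 3: 0xAE = 10101110 (10xxxxxx ✓), payload 101110.
Concatenate: 0010001010101110 = 0x22AE (16 bits → U+22AE).

U+22AE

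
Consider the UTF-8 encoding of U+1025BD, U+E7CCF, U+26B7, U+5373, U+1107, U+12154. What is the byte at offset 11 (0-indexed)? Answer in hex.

U+1025BD → 4-byte form F4 82 96 BD at offsets 0–3.
U+E7CCF → 4-byte form F3 A7 B3 8F at offsets 4–7.
U+26B7 → 3-byte form E2 9A B7 at offsets 8–10.
U+5373 → 3-byte form E5 8D B3 at offsets 11–13.
Offset 11 falls in char 4's range; it's byte 1 of E5 8D B3 = 0xE5.

0xE5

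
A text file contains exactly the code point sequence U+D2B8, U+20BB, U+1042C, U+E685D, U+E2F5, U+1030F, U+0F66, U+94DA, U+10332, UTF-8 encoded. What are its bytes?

ED 8A B8 E2 82 BB F0 90 90 AC F3 A6 A1 9D EE 8B B5 F0 90 8C 8F E0 BD A6 E9 93 9A F0 90 8C B2

U+D2B8: 3-byte form → ED 8A B8.
U+20BB: 3-byte form → E2 82 BB.
U+1042C: 4-byte form → F0 90 90 AC.
U+E685D: 4-byte form → F3 A6 A1 9D.
U+E2F5: 3-byte form → EE 8B B5.
U+1030F: 4-byte form → F0 90 8C 8F.
U+0F66: 3-byte form → E0 BD A6.
U+94DA: 3-byte form → E9 93 9A.
U+10332: 4-byte form → F0 90 8C B2.
Concatenated (31 bytes): ED 8A B8 E2 82 BB F0 90 90 AC F3 A6 A1 9D EE 8B B5 F0 90 8C 8F E0 BD A6 E9 93 9A F0 90 8C B2.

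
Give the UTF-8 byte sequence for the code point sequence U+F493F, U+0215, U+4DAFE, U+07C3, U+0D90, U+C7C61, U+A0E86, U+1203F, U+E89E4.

F3 B4 A4 BF C8 95 F1 8D AB BE DF 83 E0 B6 90 F3 87 B1 A1 F2 A0 BA 86 F0 92 80 BF F3 A8 A7 A4

U+F493F: 4-byte form → F3 B4 A4 BF.
U+0215: 2-byte form → C8 95.
U+4DAFE: 4-byte form → F1 8D AB BE.
U+07C3: 2-byte form → DF 83.
U+0D90: 3-byte form → E0 B6 90.
U+C7C61: 4-byte form → F3 87 B1 A1.
U+A0E86: 4-byte form → F2 A0 BA 86.
U+1203F: 4-byte form → F0 92 80 BF.
U+E89E4: 4-byte form → F3 A8 A7 A4.
Concatenated (31 bytes): F3 B4 A4 BF C8 95 F1 8D AB BE DF 83 E0 B6 90 F3 87 B1 A1 F2 A0 BA 86 F0 92 80 BF F3 A8 A7 A4.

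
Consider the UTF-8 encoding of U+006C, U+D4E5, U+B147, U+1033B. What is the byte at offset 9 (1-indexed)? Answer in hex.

1-indexed offset 9 is 0-indexed offset 8.
U+006C → 1-byte form 6C at offsets 0–0.
U+D4E5 → 3-byte form ED 93 A5 at offsets 1–3.
U+B147 → 3-byte form EB 85 87 at offsets 4–6.
U+1033B → 4-byte form F0 90 8C BB at offsets 7–10.
Offset 8 falls in char 4's range; it's byte 2 of F0 90 8C BB = 0x90.

0x90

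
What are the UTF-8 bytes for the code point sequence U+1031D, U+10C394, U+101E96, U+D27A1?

F0 90 8C 9D F4 8C 8E 94 F4 81 BA 96 F3 92 9E A1

U+1031D: 4-byte form → F0 90 8C 9D.
U+10C394: 4-byte form → F4 8C 8E 94.
U+101E96: 4-byte form → F4 81 BA 96.
U+D27A1: 4-byte form → F3 92 9E A1.
Concatenated (16 bytes): F0 90 8C 9D F4 8C 8E 94 F4 81 BA 96 F3 92 9E A1.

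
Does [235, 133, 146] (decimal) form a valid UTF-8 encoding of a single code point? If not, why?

Leading byte 0xEB = 11101011 → 3-byte form.
Continuation bytes 0x85=10000101, 0x92=10010010 all match 10xxxxxx.
Decoded value 0xB152 is ≥ 0x800 (shortest form) and not a surrogate.

valid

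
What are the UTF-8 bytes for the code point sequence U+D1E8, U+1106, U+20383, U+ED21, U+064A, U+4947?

ED 87 A8 E1 84 86 F0 A0 8E 83 EE B4 A1 D9 8A E4 A5 87

U+D1E8: 3-byte form → ED 87 A8.
U+1106: 3-byte form → E1 84 86.
U+20383: 4-byte form → F0 A0 8E 83.
U+ED21: 3-byte form → EE B4 A1.
U+064A: 2-byte form → D9 8A.
U+4947: 3-byte form → E4 A5 87.
Concatenated (18 bytes): ED 87 A8 E1 84 86 F0 A0 8E 83 EE B4 A1 D9 8A E4 A5 87.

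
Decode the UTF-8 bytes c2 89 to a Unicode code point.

U+0089

Leading byte 0xC2 = 11000010 matches 110xxxxx → 2-byte sequence.
Byte 1: 0xC2 = 11000010, payload 00010 (5 bits).
Byte 2: 0x89 = 10001001 (10xxxxxx ✓), payload 001001.
Concatenate: 00010001001 = 0x89 (11 bits → U+0089).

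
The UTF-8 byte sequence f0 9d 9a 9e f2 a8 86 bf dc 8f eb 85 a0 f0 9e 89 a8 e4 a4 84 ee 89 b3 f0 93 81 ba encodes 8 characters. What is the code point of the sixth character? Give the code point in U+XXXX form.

Offset 0: leading byte 0xF0 = 11110000 → 4-byte char #1 = F0 9D 9A 9E.
Offset 4: leading byte 0xF2 = 11110010 → 4-byte char #2 = F2 A8 86 BF.
Offset 8: leading byte 0xDC = 11011100 → 2-byte char #3 = DC 8F.
Offset 10: leading byte 0xEB = 11101011 → 3-byte char #4 = EB 85 A0.
Offset 13: leading byte 0xF0 = 11110000 → 4-byte char #5 = F0 9E 89 A8.
Offset 17: leading byte 0xE4 = 11100100 → 3-byte char #6 = E4 A4 84.
Leading byte 0xE4 = 11100100 matches 1110xxxx → 3-byte sequence.
Byte 1: 0xE4 = 11100100, payload 0100 (4 bits).
Byte 2: 0xA4 = 10100100 (10xxxxxx ✓), payload 100100.
Byte 3: 0x84 = 10000100 (10xxxxxx ✓), payload 000100.
Concatenate: 0100100100000100 = 0x4904 (16 bits → U+4904).

U+4904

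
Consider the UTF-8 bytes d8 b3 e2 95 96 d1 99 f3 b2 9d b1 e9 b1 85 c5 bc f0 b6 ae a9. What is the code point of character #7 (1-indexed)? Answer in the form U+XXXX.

U+36BA9

Offset 0: leading byte 0xD8 = 11011000 → 2-byte char #1 = D8 B3.
Offset 2: leading byte 0xE2 = 11100010 → 3-byte char #2 = E2 95 96.
Offset 5: leading byte 0xD1 = 11010001 → 2-byte char #3 = D1 99.
Offset 7: leading byte 0xF3 = 11110011 → 4-byte char #4 = F3 B2 9D B1.
Offset 11: leading byte 0xE9 = 11101001 → 3-byte char #5 = E9 B1 85.
Offset 14: leading byte 0xC5 = 11000101 → 2-byte char #6 = C5 BC.
Offset 16: leading byte 0xF0 = 11110000 → 4-byte char #7 = F0 B6 AE A9.
Leading byte 0xF0 = 11110000 matches 11110xxx → 4-byte sequence.
Byte 1: 0xF0 = 11110000, payload 000 (3 bits).
Byte 2: 0xB6 = 10110110 (10xxxxxx ✓), payload 110110.
Byte 3: 0xAE = 10101110 (10xxxxxx ✓), payload 101110.
Byte 4: 0xA9 = 10101001 (10xxxxxx ✓), payload 101001.
Concatenate: 000110110101110101001 = 0x36BA9 (21 bits → U+36BA9).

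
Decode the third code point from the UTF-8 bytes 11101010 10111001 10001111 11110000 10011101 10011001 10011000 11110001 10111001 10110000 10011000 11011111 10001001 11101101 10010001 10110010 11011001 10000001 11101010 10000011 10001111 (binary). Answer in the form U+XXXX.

Offset 0: leading byte 0xEA = 11101010 → 3-byte char #1 = EA B9 8F.
Offset 3: leading byte 0xF0 = 11110000 → 4-byte char #2 = F0 9D 99 98.
Offset 7: leading byte 0xF1 = 11110001 → 4-byte char #3 = F1 B9 B0 98.
Leading byte 0xF1 = 11110001 matches 11110xxx → 4-byte sequence.
Byte 1: 0xF1 = 11110001, payload 001 (3 bits).
Byte 2: 0xB9 = 10111001 (10xxxxxx ✓), payload 111001.
Byte 3: 0xB0 = 10110000 (10xxxxxx ✓), payload 110000.
Byte 4: 0x98 = 10011000 (10xxxxxx ✓), payload 011000.
Concatenate: 001111001110000011000 = 0x79C18 (21 bits → U+79C18).

U+79C18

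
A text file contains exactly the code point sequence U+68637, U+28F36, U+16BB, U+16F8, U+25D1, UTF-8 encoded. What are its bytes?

U+68637: 4-byte form → F1 A8 98 B7.
U+28F36: 4-byte form → F0 A8 BC B6.
U+16BB: 3-byte form → E1 9A BB.
U+16F8: 3-byte form → E1 9B B8.
U+25D1: 3-byte form → E2 97 91.
Concatenated (17 bytes): F1 A8 98 B7 F0 A8 BC B6 E1 9A BB E1 9B B8 E2 97 91.

F1 A8 98 B7 F0 A8 BC B6 E1 9A BB E1 9B B8 E2 97 91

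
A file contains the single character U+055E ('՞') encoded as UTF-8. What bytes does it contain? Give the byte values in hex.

U+055E = 0x55E = 1374 decimal. In range U+0080–U+07FF → 2-byte form: 110xxxxx 10xxxxxx.
Binary (11 bits): 10101011110.
Split 5+6: 10101 | 011110.
Byte 1: 11010101 = 0xD5.
Byte 2: 10011110 = 0x9E.

D5 9E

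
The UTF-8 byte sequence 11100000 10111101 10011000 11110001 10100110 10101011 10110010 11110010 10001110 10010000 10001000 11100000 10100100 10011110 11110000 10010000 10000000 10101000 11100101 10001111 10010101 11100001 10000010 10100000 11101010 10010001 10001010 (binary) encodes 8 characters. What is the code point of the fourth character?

Offset 0: leading byte 0xE0 = 11100000 → 3-byte char #1 = E0 BD 98.
Offset 3: leading byte 0xF1 = 11110001 → 4-byte char #2 = F1 A6 AB B2.
Offset 7: leading byte 0xF2 = 11110010 → 4-byte char #3 = F2 8E 90 88.
Offset 11: leading byte 0xE0 = 11100000 → 3-byte char #4 = E0 A4 9E.
Leading byte 0xE0 = 11100000 matches 1110xxxx → 3-byte sequence.
Byte 1: 0xE0 = 11100000, payload 0000 (4 bits).
Byte 2: 0xA4 = 10100100 (10xxxxxx ✓), payload 100100.
Byte 3: 0x9E = 10011110 (10xxxxxx ✓), payload 011110.
Concatenate: 0000100100011110 = 0x91E (16 bits → U+091E).

U+091E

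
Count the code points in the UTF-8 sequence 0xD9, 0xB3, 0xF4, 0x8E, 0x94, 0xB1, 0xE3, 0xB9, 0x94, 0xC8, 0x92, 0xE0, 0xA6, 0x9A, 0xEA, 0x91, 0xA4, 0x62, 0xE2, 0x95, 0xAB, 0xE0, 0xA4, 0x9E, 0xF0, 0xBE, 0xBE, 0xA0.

Byte at offset 0: 0xD9 = 11011001 → 2-byte char (#1). Advance 2.
Byte at offset 2: 0xF4 = 11110100 → 4-byte char (#2). Advance 4.
Byte at offset 6: 0xE3 = 11100011 → 3-byte char (#3). Advance 3.
Byte at offset 9: 0xC8 = 11001000 → 2-byte char (#4). Advance 2.
Byte at offset 11: 0xE0 = 11100000 → 3-byte char (#5). Advance 3.
Byte at offset 14: 0xEA = 11101010 → 3-byte char (#6). Advance 3.
Byte at offset 17: 0x62 = 01100010 → 1-byte char (#7). Advance 1.
Byte at offset 18: 0xE2 = 11100010 → 3-byte char (#8). Advance 3.
Byte at offset 21: 0xE0 = 11100000 → 3-byte char (#9). Advance 3.
Byte at offset 24: 0xF0 = 11110000 → 4-byte char (#10). Advance 4.
Reached end at offset 28 after 10 code points.

10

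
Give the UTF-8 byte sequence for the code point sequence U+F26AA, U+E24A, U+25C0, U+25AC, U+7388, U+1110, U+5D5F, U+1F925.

U+F26AA: 4-byte form → F3 B2 9A AA.
U+E24A: 3-byte form → EE 89 8A.
U+25C0: 3-byte form → E2 97 80.
U+25AC: 3-byte form → E2 96 AC.
U+7388: 3-byte form → E7 8E 88.
U+1110: 3-byte form → E1 84 90.
U+5D5F: 3-byte form → E5 B5 9F.
U+1F925: 4-byte form → F0 9F A4 A5.
Concatenated (26 bytes): F3 B2 9A AA EE 89 8A E2 97 80 E2 96 AC E7 8E 88 E1 84 90 E5 B5 9F F0 9F A4 A5.

F3 B2 9A AA EE 89 8A E2 97 80 E2 96 AC E7 8E 88 E1 84 90 E5 B5 9F F0 9F A4 A5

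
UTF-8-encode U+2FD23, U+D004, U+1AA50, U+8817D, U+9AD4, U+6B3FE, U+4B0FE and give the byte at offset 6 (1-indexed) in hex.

1-indexed offset 6 is 0-indexed offset 5.
U+2FD23 → 4-byte form F0 AF B4 A3 at offsets 0–3.
U+D004 → 3-byte form ED 80 84 at offsets 4–6.
Offset 5 falls in char 2's range; it's byte 2 of ED 80 84 = 0x80.

0x80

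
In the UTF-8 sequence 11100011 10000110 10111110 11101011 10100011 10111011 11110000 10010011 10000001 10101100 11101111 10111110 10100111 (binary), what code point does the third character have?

U+1306C

Offset 0: leading byte 0xE3 = 11100011 → 3-byte char #1 = E3 86 BE.
Offset 3: leading byte 0xEB = 11101011 → 3-byte char #2 = EB A3 BB.
Offset 6: leading byte 0xF0 = 11110000 → 4-byte char #3 = F0 93 81 AC.
Leading byte 0xF0 = 11110000 matches 11110xxx → 4-byte sequence.
Byte 1: 0xF0 = 11110000, payload 000 (3 bits).
Byte 2: 0x93 = 10010011 (10xxxxxx ✓), payload 010011.
Byte 3: 0x81 = 10000001 (10xxxxxx ✓), payload 000001.
Byte 4: 0xAC = 10101100 (10xxxxxx ✓), payload 101100.
Concatenate: 000010011000001101100 = 0x1306C (21 bits → U+1306C).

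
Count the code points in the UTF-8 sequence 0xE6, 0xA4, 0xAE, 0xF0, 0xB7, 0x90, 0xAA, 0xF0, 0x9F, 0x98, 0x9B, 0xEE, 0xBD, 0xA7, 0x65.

Byte at offset 0: 0xE6 = 11100110 → 3-byte char (#1). Advance 3.
Byte at offset 3: 0xF0 = 11110000 → 4-byte char (#2). Advance 4.
Byte at offset 7: 0xF0 = 11110000 → 4-byte char (#3). Advance 4.
Byte at offset 11: 0xEE = 11101110 → 3-byte char (#4). Advance 3.
Byte at offset 14: 0x65 = 01100101 → 1-byte char (#5). Advance 1.
Reached end at offset 15 after 5 code points.

5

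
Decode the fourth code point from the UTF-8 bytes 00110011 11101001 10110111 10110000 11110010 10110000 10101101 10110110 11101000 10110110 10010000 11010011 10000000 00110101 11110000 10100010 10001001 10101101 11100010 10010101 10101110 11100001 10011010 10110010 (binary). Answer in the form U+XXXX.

U+8D90

Offset 0: leading byte 0x33 = 00110011 → 1-byte char #1 = 33.
Offset 1: leading byte 0xE9 = 11101001 → 3-byte char #2 = E9 B7 B0.
Offset 4: leading byte 0xF2 = 11110010 → 4-byte char #3 = F2 B0 AD B6.
Offset 8: leading byte 0xE8 = 11101000 → 3-byte char #4 = E8 B6 90.
Leading byte 0xE8 = 11101000 matches 1110xxxx → 3-byte sequence.
Byte 1: 0xE8 = 11101000, payload 1000 (4 bits).
Byte 2: 0xB6 = 10110110 (10xxxxxx ✓), payload 110110.
Byte 3: 0x90 = 10010000 (10xxxxxx ✓), payload 010000.
Concatenate: 1000110110010000 = 0x8D90 (16 bits → U+8D90).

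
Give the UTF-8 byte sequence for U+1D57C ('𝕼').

F0 9D 95 BC

U+1D57C = 0x1D57C = 120188 decimal. In range U+10000–U+10FFFF → 4-byte form: 11110xxx 10xxxxxx 10xxxxxx 10xxxxxx.
Binary (21 bits): 000011101010101111100.
Split 3+6+6+6: 000 | 011101 | 010101 | 111100.
Byte 1: 11110000 = 0xF0.
Byte 2: 10011101 = 0x9D.
Byte 3: 10010101 = 0x95.
Byte 4: 10111100 = 0xBC.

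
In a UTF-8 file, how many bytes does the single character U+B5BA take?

3

U+B5BA = 0xB5BA. UTF-8 uses 1 byte below 0x80, 2 below 0x800, 3 below 0x10000, 4 up to 0x10FFFF. 0xB5BA is in U+0800–U+FFFF → 3 bytes.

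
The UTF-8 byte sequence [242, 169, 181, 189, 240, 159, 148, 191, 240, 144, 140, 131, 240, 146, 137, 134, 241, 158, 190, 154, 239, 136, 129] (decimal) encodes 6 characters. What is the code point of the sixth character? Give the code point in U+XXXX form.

U+F201

Offset 0: leading byte 0xF2 = 11110010 → 4-byte char #1 = F2 A9 B5 BD.
Offset 4: leading byte 0xF0 = 11110000 → 4-byte char #2 = F0 9F 94 BF.
Offset 8: leading byte 0xF0 = 11110000 → 4-byte char #3 = F0 90 8C 83.
Offset 12: leading byte 0xF0 = 11110000 → 4-byte char #4 = F0 92 89 86.
Offset 16: leading byte 0xF1 = 11110001 → 4-byte char #5 = F1 9E BE 9A.
Offset 20: leading byte 0xEF = 11101111 → 3-byte char #6 = EF 88 81.
Leading byte 0xEF = 11101111 matches 1110xxxx → 3-byte sequence.
Byte 1: 0xEF = 11101111, payload 1111 (4 bits).
Byte 2: 0x88 = 10001000 (10xxxxxx ✓), payload 001000.
Byte 3: 0x81 = 10000001 (10xxxxxx ✓), payload 000001.
Concatenate: 1111001000000001 = 0xF201 (16 bits → U+F201).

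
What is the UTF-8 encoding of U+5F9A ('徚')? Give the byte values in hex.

U+5F9A = 0x5F9A = 24474 decimal. In range U+0800–U+FFFF → 3-byte form: 1110xxxx 10xxxxxx 10xxxxxx.
Binary (16 bits): 0101111110011010.
Split 4+6+6: 0101 | 111110 | 011010.
Byte 1: 11100101 = 0xE5.
Byte 2: 10111110 = 0xBE.
Byte 3: 10011010 = 0x9A.

E5 BE 9A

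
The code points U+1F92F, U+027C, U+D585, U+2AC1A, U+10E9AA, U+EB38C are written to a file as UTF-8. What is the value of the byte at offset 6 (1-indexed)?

0xBC

1-indexed offset 6 is 0-indexed offset 5.
U+1F92F → 4-byte form F0 9F A4 AF at offsets 0–3.
U+027C → 2-byte form C9 BC at offsets 4–5.
Offset 5 falls in char 2's range; it's byte 2 of C9 BC = 0xBC.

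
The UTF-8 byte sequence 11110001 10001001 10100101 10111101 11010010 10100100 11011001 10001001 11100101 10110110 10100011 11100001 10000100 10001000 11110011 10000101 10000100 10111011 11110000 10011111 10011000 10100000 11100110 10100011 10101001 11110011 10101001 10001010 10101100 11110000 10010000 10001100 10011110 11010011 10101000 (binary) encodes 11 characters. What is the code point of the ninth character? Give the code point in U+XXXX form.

U+E92AC

Offset 0: leading byte 0xF1 = 11110001 → 4-byte char #1 = F1 89 A5 BD.
Offset 4: leading byte 0xD2 = 11010010 → 2-byte char #2 = D2 A4.
Offset 6: leading byte 0xD9 = 11011001 → 2-byte char #3 = D9 89.
Offset 8: leading byte 0xE5 = 11100101 → 3-byte char #4 = E5 B6 A3.
Offset 11: leading byte 0xE1 = 11100001 → 3-byte char #5 = E1 84 88.
Offset 14: leading byte 0xF3 = 11110011 → 4-byte char #6 = F3 85 84 BB.
Offset 18: leading byte 0xF0 = 11110000 → 4-byte char #7 = F0 9F 98 A0.
Offset 22: leading byte 0xE6 = 11100110 → 3-byte char #8 = E6 A3 A9.
Offset 25: leading byte 0xF3 = 11110011 → 4-byte char #9 = F3 A9 8A AC.
Leading byte 0xF3 = 11110011 matches 11110xxx → 4-byte sequence.
Byte 1: 0xF3 = 11110011, payload 011 (3 bits).
Byte 2: 0xA9 = 10101001 (10xxxxxx ✓), payload 101001.
Byte 3: 0x8A = 10001010 (10xxxxxx ✓), payload 001010.
Byte 4: 0xAC = 10101100 (10xxxxxx ✓), payload 101100.
Concatenate: 011101001001010101100 = 0xE92AC (21 bits → U+E92AC).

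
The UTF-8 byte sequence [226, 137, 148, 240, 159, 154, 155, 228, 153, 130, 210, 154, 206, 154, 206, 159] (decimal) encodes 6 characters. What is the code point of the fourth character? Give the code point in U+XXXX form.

U+049A

Offset 0: leading byte 0xE2 = 11100010 → 3-byte char #1 = E2 89 94.
Offset 3: leading byte 0xF0 = 11110000 → 4-byte char #2 = F0 9F 9A 9B.
Offset 7: leading byte 0xE4 = 11100100 → 3-byte char #3 = E4 99 82.
Offset 10: leading byte 0xD2 = 11010010 → 2-byte char #4 = D2 9A.
Leading byte 0xD2 = 11010010 matches 110xxxxx → 2-byte sequence.
Byte 1: 0xD2 = 11010010, payload 10010 (5 bits).
Byte 2: 0x9A = 10011010 (10xxxxxx ✓), payload 011010.
Concatenate: 10010011010 = 0x49A (11 bits → U+049A).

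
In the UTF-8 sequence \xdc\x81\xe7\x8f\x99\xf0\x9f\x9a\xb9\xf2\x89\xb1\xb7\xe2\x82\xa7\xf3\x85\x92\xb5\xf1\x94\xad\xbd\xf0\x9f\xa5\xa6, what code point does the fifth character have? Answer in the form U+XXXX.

U+20A7

Offset 0: leading byte 0xDC = 11011100 → 2-byte char #1 = DC 81.
Offset 2: leading byte 0xE7 = 11100111 → 3-byte char #2 = E7 8F 99.
Offset 5: leading byte 0xF0 = 11110000 → 4-byte char #3 = F0 9F 9A B9.
Offset 9: leading byte 0xF2 = 11110010 → 4-byte char #4 = F2 89 B1 B7.
Offset 13: leading byte 0xE2 = 11100010 → 3-byte char #5 = E2 82 A7.
Leading byte 0xE2 = 11100010 matches 1110xxxx → 3-byte sequence.
Byte 1: 0xE2 = 11100010, payload 0010 (4 bits).
Byte 2: 0x82 = 10000010 (10xxxxxx ✓), payload 000010.
Byte 3: 0xA7 = 10100111 (10xxxxxx ✓), payload 100111.
Concatenate: 0010000010100111 = 0x20A7 (16 bits → U+20A7).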